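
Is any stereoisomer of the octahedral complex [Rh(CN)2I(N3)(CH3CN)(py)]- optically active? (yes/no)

yes

Exhaustive case analysis gives 9 geometric isomers.
Of these, 6 lack any improper symmetry element and so occur as enantiomeric pairs, giving 9 + 6 = 15 stereoisomers in total.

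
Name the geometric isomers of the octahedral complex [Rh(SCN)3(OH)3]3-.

fac and mer

In an octahedral complex each vertex has one trans partner and four cis neighbours.
There are 2 geometric isomers: SCN mer; SCN fac.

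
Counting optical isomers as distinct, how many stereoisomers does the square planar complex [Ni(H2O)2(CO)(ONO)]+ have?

2

A square has two trans pairs of vertices; adjacent vertices are cis.
Systematic placement gives 2 geometric isomers: H2O cis; H2O trans.
Each arrangement has an internal mirror plane or centre of symmetry, so none is chiral.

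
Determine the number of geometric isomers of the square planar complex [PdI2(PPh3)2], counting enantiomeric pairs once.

2

A square has two trans pairs of vertices; adjacent vertices are cis.
The distinct arrangements are (2 in all): I cis; I trans.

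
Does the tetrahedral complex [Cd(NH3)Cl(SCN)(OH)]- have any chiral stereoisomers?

yes

In a tetrahedral complex all four positions are equivalent and every pair of ligands is adjacent — there is no cis/trans distinction.
Only one geometric arrangement is possible; it has no improper symmetry element, so it exists as a pair of enantiomers (2 stereoisomers).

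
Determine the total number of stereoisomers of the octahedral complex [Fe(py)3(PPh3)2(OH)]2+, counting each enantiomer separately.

3

The distinct arrangements are (3 in all): py mer, PPh3 cis; py mer, PPh3 trans; py fac, PPh3 cis.
Each arrangement has an internal mirror plane or centre of symmetry, so none is chiral.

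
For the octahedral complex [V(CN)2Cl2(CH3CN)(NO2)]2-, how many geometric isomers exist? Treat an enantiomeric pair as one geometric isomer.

6

Systematic placement gives 6 geometric isomers: CN cis, Cl cis (3 arrangements, 2 chiral); CN cis, Cl trans; CN trans, Cl cis; CN trans, Cl trans.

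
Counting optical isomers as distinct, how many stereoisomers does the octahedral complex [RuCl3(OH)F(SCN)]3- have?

5

In an octahedral complex each vertex has one trans partner and four cis neighbours.
Systematic placement gives 4 geometric isomers: Cl mer (3 arrangements); Cl fac (chiral).
One of these lacks any improper symmetry element and so occurs as an enantiomeric pair, giving 4 + 1 = 5 stereoisomers in total.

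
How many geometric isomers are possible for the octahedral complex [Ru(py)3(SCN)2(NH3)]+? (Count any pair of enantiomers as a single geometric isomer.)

3

In an octahedral complex each vertex has one trans partner and four cis neighbours.
Working through the distinct placements yields 3 geometric isomers: py mer, SCN cis; py mer, SCN trans; py fac, SCN cis.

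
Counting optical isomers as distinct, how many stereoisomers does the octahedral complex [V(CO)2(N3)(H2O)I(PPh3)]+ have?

Exhaustive case analysis gives 9 geometric isomers.
Of these, 6 lack any improper symmetry element and so occur as enantiomeric pairs, giving 9 + 6 = 15 stereoisomers in total.

15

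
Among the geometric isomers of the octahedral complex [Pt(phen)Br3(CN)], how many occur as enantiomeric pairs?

0

Each phen is bidentate and must span two cis positions.
There are 2 geometric isomers: Br mer; Br fac.
Each arrangement has an internal mirror plane or centre of symmetry, so none is chiral.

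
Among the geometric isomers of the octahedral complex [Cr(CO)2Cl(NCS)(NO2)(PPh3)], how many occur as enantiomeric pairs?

6

Systematic enumeration (placing each ligand type in turn and discarding arrangements equivalent by rotation or reflection) gives 9 geometric isomers.
Of these, 6 lack any improper symmetry element and so occur as enantiomeric pairs, giving 9 + 6 = 15 stereoisomers in total.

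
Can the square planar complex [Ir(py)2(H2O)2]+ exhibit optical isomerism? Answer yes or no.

A square has two trans pairs of vertices; adjacent vertices are cis.
Working through the distinct placements yields 2 geometric isomers: py cis; py trans.
Each arrangement has an internal mirror plane or centre of symmetry, so none is chiral.

no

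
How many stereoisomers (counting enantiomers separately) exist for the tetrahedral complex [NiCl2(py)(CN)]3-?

1

In a tetrahedral complex all four positions are equivalent and every pair of ligands is adjacent — there is no cis/trans distinction.
Only one geometric arrangement is possible.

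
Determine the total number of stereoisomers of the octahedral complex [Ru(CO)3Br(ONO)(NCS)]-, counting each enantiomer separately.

Working through the distinct placements yields 4 geometric isomers: CO mer (3 arrangements); CO fac (chiral).
One of these lacks any improper symmetry element and so occurs as an enantiomeric pair, giving 4 + 1 = 5 stereoisomers in total.

5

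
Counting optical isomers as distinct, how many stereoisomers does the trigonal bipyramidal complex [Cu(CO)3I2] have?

3

In a trigonal bipyramid the two axial positions differ from the three equatorial ones.
The distinct arrangements are (3 in all): I both equatorial; I one axial, one equatorial; I both axial.
Each arrangement has an internal mirror plane or centre of symmetry, so none is chiral.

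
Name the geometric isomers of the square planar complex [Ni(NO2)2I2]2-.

The distinct arrangements are (2 in all): NO2 cis; NO2 trans.

cis and trans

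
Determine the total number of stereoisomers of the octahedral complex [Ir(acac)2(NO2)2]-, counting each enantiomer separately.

3

An octahedron has six vertices in three trans pairs; every non-trans pair is cis.
Each acac is bidentate and must span two cis positions.
Systematic placement gives 2 geometric isomers: NO2 trans; NO2 cis (chiral).
One of these lacks any improper symmetry element and so occurs as an enantiomeric pair, giving 2 + 1 = 3 stereoisomers in total.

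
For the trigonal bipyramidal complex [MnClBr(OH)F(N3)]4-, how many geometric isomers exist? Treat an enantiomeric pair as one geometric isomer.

10

In a trigonal bipyramid the two axial positions differ from the three equatorial ones.
Placing the ligands in turn and identifying arrangements related by rotation or reflection leaves 10 distinct geometric isomers.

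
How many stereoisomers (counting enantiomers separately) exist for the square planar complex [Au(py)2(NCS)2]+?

2

The distinct arrangements are (2 in all): py cis; py trans.
Each arrangement has an internal mirror plane or centre of symmetry, so none is chiral.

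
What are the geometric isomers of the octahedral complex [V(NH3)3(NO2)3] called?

fac and mer

The distinct arrangements are (2 in all): NH3 mer; NH3 fac.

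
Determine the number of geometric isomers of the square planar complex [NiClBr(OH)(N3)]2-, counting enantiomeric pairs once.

3

A square has two trans pairs of vertices; adjacent vertices are cis.
Systematic placement gives 3 geometric isomers: (Br/N3 trans, Cl/OH trans); (Br/OH trans, Cl/N3 trans); (Br/Cl trans, N3/OH trans).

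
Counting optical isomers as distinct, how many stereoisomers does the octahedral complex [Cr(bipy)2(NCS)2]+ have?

In an octahedral complex each vertex has one trans partner and four cis neighbours.
Each bipy is bidentate and must span two cis positions.
Working through the distinct placements yields 2 geometric isomers: NCS trans; NCS cis (chiral).
One of these lacks any improper symmetry element and so occurs as an enantiomeric pair, giving 2 + 1 = 3 stereoisomers in total.

3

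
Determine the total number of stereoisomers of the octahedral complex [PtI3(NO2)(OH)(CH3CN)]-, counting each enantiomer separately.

5

The six octahedral sites form three mutually perpendicular trans pairs.
Systematic placement gives 4 geometric isomers: I mer (3 arrangements); I fac (chiral).
One of these lacks any improper symmetry element and so occurs as an enantiomeric pair, giving 4 + 1 = 5 stereoisomers in total.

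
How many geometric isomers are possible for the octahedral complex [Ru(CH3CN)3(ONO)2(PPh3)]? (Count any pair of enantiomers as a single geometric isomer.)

Working through the distinct placements yields 3 geometric isomers: CH3CN mer, ONO cis; CH3CN mer, ONO trans; CH3CN fac, ONO cis.

3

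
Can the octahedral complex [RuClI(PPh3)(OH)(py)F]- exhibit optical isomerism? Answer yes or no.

yes

Placing the ligands in turn and identifying arrangements related by rotation or reflection leaves 15 distinct geometric isomers.
Of these, 15 lack any improper symmetry element and so occur as enantiomeric pairs, giving 15 + 15 = 30 stereoisomers in total.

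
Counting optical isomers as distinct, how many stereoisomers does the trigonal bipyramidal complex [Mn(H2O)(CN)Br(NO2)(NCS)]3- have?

20

A trigonal bipyramid has two axial and three equatorial sites, which are chemically inequivalent.
Systematic enumeration (placing each ligand type in turn and discarding arrangements equivalent by rotation or reflection) gives 10 geometric isomers.
Of these, 10 lack any improper symmetry element and so occur as enantiomeric pairs, giving 10 + 10 = 20 stereoisomers in total.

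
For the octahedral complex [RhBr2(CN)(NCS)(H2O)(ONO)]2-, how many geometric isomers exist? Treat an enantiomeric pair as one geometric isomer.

9

Exhaustive case analysis gives 9 geometric isomers.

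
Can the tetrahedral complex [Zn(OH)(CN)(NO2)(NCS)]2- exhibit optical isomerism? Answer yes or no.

yes

In a tetrahedral complex all four positions are equivalent and every pair of ligands is adjacent — there is no cis/trans distinction.
Only one geometric arrangement is possible; it has no improper symmetry element, so it exists as a pair of enantiomers (2 stereoisomers).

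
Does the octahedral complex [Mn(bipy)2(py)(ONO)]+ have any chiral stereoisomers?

The six octahedral sites form three mutually perpendicular trans pairs.
Each bipy is bidentate and must span two cis positions.
Systematic placement gives 2 geometric isomers: py and ONO mutually cis (chiral); py and ONO mutually trans.
One of these lacks any improper symmetry element and so occurs as an enantiomeric pair, giving 2 + 1 = 3 stereoisomers in total.

yes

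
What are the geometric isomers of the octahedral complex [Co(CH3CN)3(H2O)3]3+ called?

In an octahedral complex each vertex has one trans partner and four cis neighbours.
There are 2 geometric isomers: CH3CN mer; CH3CN fac.

fac and mer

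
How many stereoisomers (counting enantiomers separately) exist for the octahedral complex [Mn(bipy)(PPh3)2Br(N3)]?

The six octahedral sites form three mutually perpendicular trans pairs.
Each bipy is bidentate and must span two cis positions.
The distinct arrangements are (4 in all): PPh3 cis (3 arrangements, 2 chiral); PPh3 trans.
Of these, 2 lack any improper symmetry element and so occur as enantiomeric pairs, giving 4 + 2 = 6 stereoisomers in total.

6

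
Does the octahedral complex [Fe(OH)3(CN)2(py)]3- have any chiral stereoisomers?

no

The six octahedral sites form three mutually perpendicular trans pairs.
The distinct arrangements are (3 in all): OH mer, CN trans; OH fac, CN cis; OH mer, CN cis.
Each arrangement has an internal mirror plane or centre of symmetry, so none is chiral.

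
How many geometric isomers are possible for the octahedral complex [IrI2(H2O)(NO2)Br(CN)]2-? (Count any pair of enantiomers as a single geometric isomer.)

The six octahedral sites form three mutually perpendicular trans pairs.
Systematic enumeration (placing each ligand type in turn and discarding arrangements equivalent by rotation or reflection) gives 9 geometric isomers.

9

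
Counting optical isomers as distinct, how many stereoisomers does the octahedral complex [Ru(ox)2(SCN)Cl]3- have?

An octahedron has six vertices in three trans pairs; every non-trans pair is cis.
Each ox is bidentate and must span two cis positions.
Working through the distinct placements yields 2 geometric isomers: SCN and Cl mutually trans; SCN and Cl mutually cis (chiral).
One of these lacks any improper symmetry element and so occurs as an enantiomeric pair, giving 2 + 1 = 3 stereoisomers in total.

3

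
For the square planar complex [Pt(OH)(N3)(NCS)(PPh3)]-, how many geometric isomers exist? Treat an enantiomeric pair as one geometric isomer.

Working through the distinct placements yields 3 geometric isomers: (N3/OH trans, NCS/PPh3 trans); (N3/PPh3 trans, NCS/OH trans); (N3/NCS trans, OH/PPh3 trans).

3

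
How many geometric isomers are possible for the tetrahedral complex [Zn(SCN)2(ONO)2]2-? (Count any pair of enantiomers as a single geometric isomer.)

All four vertices of a tetrahedron are equivalent and mutually adjacent, so cis/trans isomerism cannot arise.
Only one geometric arrangement is possible.

1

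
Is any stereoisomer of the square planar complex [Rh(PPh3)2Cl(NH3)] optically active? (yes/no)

no

Working through the distinct placements yields 2 geometric isomers: PPh3 cis; PPh3 trans.
Each arrangement has an internal mirror plane or centre of symmetry, so none is chiral.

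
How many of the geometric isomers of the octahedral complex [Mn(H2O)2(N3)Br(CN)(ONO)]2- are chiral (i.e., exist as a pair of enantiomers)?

6

Exhaustive case analysis gives 9 geometric isomers.
Of these, 6 lack any improper symmetry element and so occur as enantiomeric pairs, giving 9 + 6 = 15 stereoisomers in total.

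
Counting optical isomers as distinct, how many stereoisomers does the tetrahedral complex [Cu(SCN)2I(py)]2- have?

All four vertices of a tetrahedron are equivalent and mutually adjacent, so cis/trans isomerism cannot arise.
Only one geometric arrangement is possible.

1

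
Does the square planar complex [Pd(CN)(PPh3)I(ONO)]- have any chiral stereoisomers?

no

The distinct arrangements are (3 in all): (CN/ONO trans, I/PPh3 trans); (CN/PPh3 trans, I/ONO trans); (CN/I trans, ONO/PPh3 trans).
Each arrangement has an internal mirror plane or centre of symmetry, so none is chiral.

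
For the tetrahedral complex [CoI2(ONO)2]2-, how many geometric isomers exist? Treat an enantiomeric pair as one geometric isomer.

All four vertices of a tetrahedron are equivalent and mutually adjacent, so cis/trans isomerism cannot arise.
Only one geometric arrangement is possible.

1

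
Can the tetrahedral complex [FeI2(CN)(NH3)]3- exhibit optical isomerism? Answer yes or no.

All four vertices of a tetrahedron are equivalent and mutually adjacent, so cis/trans isomerism cannot arise.
Only one geometric arrangement is possible.

no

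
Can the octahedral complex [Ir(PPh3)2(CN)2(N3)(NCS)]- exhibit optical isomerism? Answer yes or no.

Systematic placement gives 6 geometric isomers: PPh3 trans, CN trans; PPh3 cis, CN trans; PPh3 trans, CN cis; PPh3 cis, CN cis (3 arrangements, 2 chiral).
Of these, 2 lack any improper symmetry element and so occur as enantiomeric pairs, giving 6 + 2 = 8 stereoisomers in total.

yes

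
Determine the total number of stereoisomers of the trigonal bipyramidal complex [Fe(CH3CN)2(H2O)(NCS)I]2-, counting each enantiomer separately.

10

A trigonal bipyramid has two axial and three equatorial sites, which are chemically inequivalent.
Exhaustive case analysis gives 7 geometric isomers.
Of these, 3 lack any improper symmetry element and so occur as enantiomeric pairs, giving 7 + 3 = 10 stereoisomers in total.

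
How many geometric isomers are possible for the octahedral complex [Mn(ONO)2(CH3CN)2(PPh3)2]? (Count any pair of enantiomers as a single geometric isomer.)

In an octahedral complex each vertex has one trans partner and four cis neighbours.
The distinct arrangements are (5 in all): ONO trans, CH3CN trans, PPh3 trans; ONO cis, CH3CN trans, PPh3 cis; ONO cis, CH3CN cis, PPh3 trans; ONO cis, CH3CN cis, PPh3 cis (chiral); ONO trans, CH3CN cis, PPh3 cis.

5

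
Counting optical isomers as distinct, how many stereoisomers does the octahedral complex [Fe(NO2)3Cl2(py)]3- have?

3

The six octahedral sites form three mutually perpendicular trans pairs.
Working through the distinct placements yields 3 geometric isomers: NO2 mer, Cl trans; NO2 fac, Cl cis; NO2 mer, Cl cis.
Each arrangement has an internal mirror plane or centre of symmetry, so none is chiral.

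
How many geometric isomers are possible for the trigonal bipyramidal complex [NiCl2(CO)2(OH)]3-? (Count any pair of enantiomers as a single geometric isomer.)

5

Exhaustive case analysis gives 5 geometric isomers.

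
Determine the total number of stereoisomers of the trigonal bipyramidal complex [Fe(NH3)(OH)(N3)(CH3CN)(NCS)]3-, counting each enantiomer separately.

Systematic enumeration (placing each ligand type in turn and discarding arrangements equivalent by rotation or reflection) gives 10 geometric isomers.
Of these, 10 lack any improper symmetry element and so occur as enantiomeric pairs, giving 10 + 10 = 20 stereoisomers in total.

20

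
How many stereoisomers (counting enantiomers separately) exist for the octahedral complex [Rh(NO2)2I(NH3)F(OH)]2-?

15

The six octahedral sites form three mutually perpendicular trans pairs.
Systematic enumeration (placing each ligand type in turn and discarding arrangements equivalent by rotation or reflection) gives 9 geometric isomers.
Of these, 6 lack any improper symmetry element and so occur as enantiomeric pairs, giving 9 + 6 = 15 stereoisomers in total.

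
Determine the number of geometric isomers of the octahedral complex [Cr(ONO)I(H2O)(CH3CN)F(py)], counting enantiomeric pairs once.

In an octahedral complex each vertex has one trans partner and four cis neighbours.
Exhaustive case analysis gives 15 geometric isomers.

15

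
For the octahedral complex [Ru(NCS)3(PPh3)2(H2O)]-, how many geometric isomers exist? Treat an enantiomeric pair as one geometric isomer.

The six octahedral sites form three mutually perpendicular trans pairs.
There are 3 geometric isomers: NCS mer, PPh3 trans; NCS fac, PPh3 cis; NCS mer, PPh3 cis.

3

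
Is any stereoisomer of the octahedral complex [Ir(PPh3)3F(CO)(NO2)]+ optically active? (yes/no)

An octahedron has six vertices in three trans pairs; every non-trans pair is cis.
The distinct arrangements are (4 in all): PPh3 mer (3 arrangements); PPh3 fac (chiral).
One of these lacks any improper symmetry element and so occurs as an enantiomeric pair, giving 4 + 1 = 5 stereoisomers in total.

yes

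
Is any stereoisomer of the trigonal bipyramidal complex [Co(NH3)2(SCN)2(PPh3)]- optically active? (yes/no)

yes

A trigonal bipyramid has two axial and three equatorial sites, which are chemically inequivalent.
Exhaustive case analysis gives 5 geometric isomers.
One of these lacks any improper symmetry element and so occurs as an enantiomeric pair, giving 5 + 1 = 6 stereoisomers in total.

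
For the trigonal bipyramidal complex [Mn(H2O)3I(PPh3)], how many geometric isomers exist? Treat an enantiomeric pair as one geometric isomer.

A trigonal bipyramid has two axial and three equatorial sites, which are chemically inequivalent.
Working through the distinct placements yields 4 geometric isomers: I equatorial, PPh3 equatorial; I axial, PPh3 equatorial; I equatorial, PPh3 axial; I axial, PPh3 axial.

4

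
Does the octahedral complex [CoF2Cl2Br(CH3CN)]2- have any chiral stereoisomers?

There are 6 geometric isomers: F trans, Cl trans; F cis, Cl cis (3 arrangements, 2 chiral); F trans, Cl cis; F cis, Cl trans.
Of these, 2 lack any improper symmetry element and so occur as enantiomeric pairs, giving 6 + 2 = 8 stereoisomers in total.

yes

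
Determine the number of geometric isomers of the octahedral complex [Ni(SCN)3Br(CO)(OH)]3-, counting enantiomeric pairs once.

4

In an octahedral complex each vertex has one trans partner and four cis neighbours.
Systematic placement gives 4 geometric isomers: SCN mer (3 arrangements); SCN fac (chiral).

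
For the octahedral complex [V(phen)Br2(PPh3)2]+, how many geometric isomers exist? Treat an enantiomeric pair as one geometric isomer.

3

In an octahedral complex each vertex has one trans partner and four cis neighbours.
Each phen is bidentate and must span two cis positions.
Systematic placement gives 3 geometric isomers: Br trans, PPh3 cis; Br cis, PPh3 cis (chiral); Br cis, PPh3 trans.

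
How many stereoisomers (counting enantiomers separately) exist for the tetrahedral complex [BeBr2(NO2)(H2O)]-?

All four vertices of a tetrahedron are equivalent and mutually adjacent, so cis/trans isomerism cannot arise.
Only one geometric arrangement is possible.

1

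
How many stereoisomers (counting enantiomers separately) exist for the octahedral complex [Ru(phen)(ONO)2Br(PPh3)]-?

Each phen is bidentate and must span two cis positions.
Systematic placement gives 4 geometric isomers: ONO cis (3 arrangements, 2 chiral); ONO trans.
Of these, 2 lack any improper symmetry element and so occur as enantiomeric pairs, giving 4 + 2 = 6 stereoisomers in total.

6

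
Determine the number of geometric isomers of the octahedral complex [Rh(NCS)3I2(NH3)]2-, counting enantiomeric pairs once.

3

An octahedron has six vertices in three trans pairs; every non-trans pair is cis.
There are 3 geometric isomers: NCS mer, I trans; NCS fac, I cis; NCS mer, I cis.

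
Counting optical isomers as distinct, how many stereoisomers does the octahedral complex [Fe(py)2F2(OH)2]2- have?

6

An octahedron has six vertices in three trans pairs; every non-trans pair is cis.
Working through the distinct placements yields 5 geometric isomers: py trans, F trans, OH trans; py cis, F trans, OH cis; py trans, F cis, OH cis; py cis, F cis, OH cis (chiral); py cis, F cis, OH trans.
One of these lacks any improper symmetry element and so occurs as an enantiomeric pair, giving 5 + 1 = 6 stereoisomers in total.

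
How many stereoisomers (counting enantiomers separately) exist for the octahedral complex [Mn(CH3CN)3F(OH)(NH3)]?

5

The six octahedral sites form three mutually perpendicular trans pairs.
Systematic placement gives 4 geometric isomers: CH3CN mer (3 arrangements); CH3CN fac (chiral).
One of these lacks any improper symmetry element and so occurs as an enantiomeric pair, giving 4 + 1 = 5 stereoisomers in total.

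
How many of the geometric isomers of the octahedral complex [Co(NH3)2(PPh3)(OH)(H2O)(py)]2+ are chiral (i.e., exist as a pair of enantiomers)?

The six octahedral sites form three mutually perpendicular trans pairs.
Exhaustive case analysis gives 9 geometric isomers.
Of these, 6 lack any improper symmetry element and so occur as enantiomeric pairs, giving 9 + 6 = 15 stereoisomers in total.

6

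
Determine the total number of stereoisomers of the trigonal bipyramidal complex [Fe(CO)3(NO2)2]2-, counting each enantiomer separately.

A trigonal bipyramid has two axial and three equatorial sites, which are chemically inequivalent.
There are 3 geometric isomers: NO2 both equatorial; NO2 one axial, one equatorial; NO2 both axial.
Each arrangement has an internal mirror plane or centre of symmetry, so none is chiral.

3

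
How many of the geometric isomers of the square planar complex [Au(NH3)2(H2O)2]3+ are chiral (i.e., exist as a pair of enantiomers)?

A square has two trans pairs of vertices; adjacent vertices are cis.
The distinct arrangements are (2 in all): NH3 cis; NH3 trans.
Each arrangement has an internal mirror plane or centre of symmetry, so none is chiral.

0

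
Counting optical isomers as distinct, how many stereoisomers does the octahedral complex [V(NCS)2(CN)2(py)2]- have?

6

An octahedron has six vertices in three trans pairs; every non-trans pair is cis.
Systematic placement gives 5 geometric isomers: NCS trans, CN trans, py trans; NCS cis, CN trans, py cis; NCS cis, CN cis, py trans; NCS cis, CN cis, py cis (chiral); NCS trans, CN cis, py cis.
One of these lacks any improper symmetry element and so occurs as an enantiomeric pair, giving 5 + 1 = 6 stereoisomers in total.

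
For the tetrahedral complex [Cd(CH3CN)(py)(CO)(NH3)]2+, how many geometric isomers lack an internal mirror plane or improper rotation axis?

1

Only one geometric arrangement is possible; it has no improper symmetry element, so it exists as a pair of enantiomers (2 stereoisomers).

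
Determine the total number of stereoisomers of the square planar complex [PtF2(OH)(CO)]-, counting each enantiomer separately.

A square has two trans pairs of vertices; adjacent vertices are cis.
Working through the distinct placements yields 2 geometric isomers: F cis; F trans.
Each arrangement has an internal mirror plane or centre of symmetry, so none is chiral.

2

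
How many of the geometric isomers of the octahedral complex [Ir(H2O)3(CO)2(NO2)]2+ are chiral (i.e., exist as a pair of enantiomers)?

0

In an octahedral complex each vertex has one trans partner and four cis neighbours.
Working through the distinct placements yields 3 geometric isomers: H2O mer, CO trans; H2O fac, CO cis; H2O mer, CO cis.
Each arrangement has an internal mirror plane or centre of symmetry, so none is chiral.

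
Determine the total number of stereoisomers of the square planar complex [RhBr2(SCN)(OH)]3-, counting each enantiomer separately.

A square has two trans pairs of vertices; adjacent vertices are cis.
There are 2 geometric isomers: Br cis; Br trans.
Each arrangement has an internal mirror plane or centre of symmetry, so none is chiral.

2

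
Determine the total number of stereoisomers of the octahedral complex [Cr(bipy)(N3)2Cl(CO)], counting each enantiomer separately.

6

Each bipy is bidentate and must span two cis positions.
The distinct arrangements are (4 in all): N3 cis (3 arrangements, 2 chiral); N3 trans.
Of these, 2 lack any improper symmetry element and so occur as enantiomeric pairs, giving 4 + 2 = 6 stereoisomers in total.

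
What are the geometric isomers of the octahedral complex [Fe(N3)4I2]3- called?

cis and trans

In an octahedral complex each vertex has one trans partner and four cis neighbours.
The distinct arrangements are (2 in all): I trans; I cis.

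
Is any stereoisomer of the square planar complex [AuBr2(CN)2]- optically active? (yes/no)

In a square planar complex each vertex has one trans partner and two cis neighbours.
Systematic placement gives 2 geometric isomers: Br cis; Br trans.
Each arrangement has an internal mirror plane or centre of symmetry, so none is chiral.

no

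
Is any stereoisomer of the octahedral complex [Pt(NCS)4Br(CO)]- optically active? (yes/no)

no

An octahedron has six vertices in three trans pairs; every non-trans pair is cis.
There are 2 geometric isomers: Br and CO mutually trans; Br and CO mutually cis.
Each arrangement has an internal mirror plane or centre of symmetry, so none is chiral.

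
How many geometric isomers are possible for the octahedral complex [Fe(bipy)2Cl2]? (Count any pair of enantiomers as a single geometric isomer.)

2

In an octahedral complex each vertex has one trans partner and four cis neighbours.
Each bipy is bidentate and must span two cis positions.
There are 2 geometric isomers: Cl trans; Cl cis (chiral).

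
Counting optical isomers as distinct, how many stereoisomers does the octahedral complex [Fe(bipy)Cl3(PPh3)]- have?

2

The six octahedral sites form three mutually perpendicular trans pairs.
Each bipy is bidentate and must span two cis positions.
Systematic placement gives 2 geometric isomers: Cl mer; Cl fac.
Each arrangement has an internal mirror plane or centre of symmetry, so none is chiral.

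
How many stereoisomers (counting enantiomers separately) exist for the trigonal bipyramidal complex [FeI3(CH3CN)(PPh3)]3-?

In a trigonal bipyramid the two axial positions differ from the three equatorial ones.
There are 4 geometric isomers: CH3CN axial, PPh3 equatorial; CH3CN axial, PPh3 axial; CH3CN equatorial, PPh3 equatorial; CH3CN equatorial, PPh3 axial.
Each arrangement has an internal mirror plane or centre of symmetry, so none is chiral.

4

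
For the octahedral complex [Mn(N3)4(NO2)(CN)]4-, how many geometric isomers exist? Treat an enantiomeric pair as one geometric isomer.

2

In an octahedral complex each vertex has one trans partner and four cis neighbours.
There are 2 geometric isomers: NO2 and CN mutually cis; NO2 and CN mutually trans.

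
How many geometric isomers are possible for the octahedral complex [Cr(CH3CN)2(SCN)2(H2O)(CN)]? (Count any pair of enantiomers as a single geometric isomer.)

Systematic placement gives 6 geometric isomers: CH3CN trans, SCN trans; CH3CN trans, SCN cis; CH3CN cis, SCN trans; CH3CN cis, SCN cis (3 arrangements, 2 chiral).

6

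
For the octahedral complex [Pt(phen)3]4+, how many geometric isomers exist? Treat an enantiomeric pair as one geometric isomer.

1

The six octahedral sites form three mutually perpendicular trans pairs.
Each phen is bidentate and must span two cis positions.
Only one geometric arrangement is possible; it has no improper symmetry element, so it exists as a pair of enantiomers (2 stereoisomers).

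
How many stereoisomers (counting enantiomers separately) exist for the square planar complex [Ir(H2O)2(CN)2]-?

2

In a square planar complex each vertex has one trans partner and two cis neighbours.
Working through the distinct placements yields 2 geometric isomers: H2O cis; H2O trans.
Each arrangement has an internal mirror plane or centre of symmetry, so none is chiral.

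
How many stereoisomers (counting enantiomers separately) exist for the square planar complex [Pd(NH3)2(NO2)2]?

2

A square has two trans pairs of vertices; adjacent vertices are cis.
Systematic placement gives 2 geometric isomers: NH3 cis; NH3 trans.
Each arrangement has an internal mirror plane or centre of symmetry, so none is chiral.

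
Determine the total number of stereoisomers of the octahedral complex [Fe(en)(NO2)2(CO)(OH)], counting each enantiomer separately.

An octahedron has six vertices in three trans pairs; every non-trans pair is cis.
Each en is bidentate and must span two cis positions.
The distinct arrangements are (4 in all): NO2 cis (3 arrangements, 2 chiral); NO2 trans.
Of these, 2 lack any improper symmetry element and so occur as enantiomeric pairs, giving 4 + 2 = 6 stereoisomers in total.

6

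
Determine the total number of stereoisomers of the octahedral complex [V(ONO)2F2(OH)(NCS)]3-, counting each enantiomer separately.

8

In an octahedral complex each vertex has one trans partner and four cis neighbours.
The distinct arrangements are (6 in all): ONO trans, F trans; ONO cis, F trans; ONO trans, F cis; ONO cis, F cis (3 arrangements, 2 chiral).
Of these, 2 lack any improper symmetry element and so occur as enantiomeric pairs, giving 6 + 2 = 8 stereoisomers in total.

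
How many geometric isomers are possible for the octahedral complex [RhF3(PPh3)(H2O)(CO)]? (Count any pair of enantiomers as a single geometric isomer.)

The six octahedral sites form three mutually perpendicular trans pairs.
Working through the distinct placements yields 4 geometric isomers: F mer (3 arrangements); F fac (chiral).

4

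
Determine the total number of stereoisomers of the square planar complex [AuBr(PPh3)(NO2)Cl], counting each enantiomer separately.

A square has two trans pairs of vertices; adjacent vertices are cis.
Systematic placement gives 3 geometric isomers: (Br/NO2 trans, Cl/PPh3 trans); (Br/PPh3 trans, Cl/NO2 trans); (Br/Cl trans, NO2/PPh3 trans).
Each arrangement has an internal mirror plane or centre of symmetry, so none is chiral.

3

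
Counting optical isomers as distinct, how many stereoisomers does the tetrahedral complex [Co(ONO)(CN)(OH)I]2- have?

2

In a tetrahedral complex all four positions are equivalent and every pair of ligands is adjacent — there is no cis/trans distinction.
Only one geometric arrangement is possible; it has no improper symmetry element, so it exists as a pair of enantiomers (2 stereoisomers).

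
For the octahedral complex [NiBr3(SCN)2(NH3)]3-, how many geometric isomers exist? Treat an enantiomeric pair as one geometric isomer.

The six octahedral sites form three mutually perpendicular trans pairs.
Systematic placement gives 3 geometric isomers: Br mer, SCN trans; Br mer, SCN cis; Br fac, SCN cis.

3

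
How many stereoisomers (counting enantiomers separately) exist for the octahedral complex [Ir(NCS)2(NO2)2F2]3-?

6

An octahedron has six vertices in three trans pairs; every non-trans pair is cis.
Working through the distinct placements yields 5 geometric isomers: NCS trans, NO2 trans, F trans; NCS cis, NO2 cis, F trans; NCS cis, NO2 trans, F cis; NCS cis, NO2 cis, F cis (chiral); NCS trans, NO2 cis, F cis.
One of these lacks any improper symmetry element and so occurs as an enantiomeric pair, giving 5 + 1 = 6 stereoisomers in total.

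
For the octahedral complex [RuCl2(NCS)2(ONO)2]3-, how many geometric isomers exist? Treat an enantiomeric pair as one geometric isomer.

5

An octahedron has six vertices in three trans pairs; every non-trans pair is cis.
The distinct arrangements are (5 in all): Cl trans, NCS trans, ONO trans; Cl trans, NCS cis, ONO cis; Cl cis, NCS cis, ONO trans; Cl cis, NCS cis, ONO cis (chiral); Cl cis, NCS trans, ONO cis.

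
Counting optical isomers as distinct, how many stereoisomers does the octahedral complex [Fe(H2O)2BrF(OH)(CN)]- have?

The six octahedral sites form three mutually perpendicular trans pairs.
Exhaustive case analysis gives 9 geometric isomers.
Of these, 6 lack any improper symmetry element and so occur as enantiomeric pairs, giving 9 + 6 = 15 stereoisomers in total.

15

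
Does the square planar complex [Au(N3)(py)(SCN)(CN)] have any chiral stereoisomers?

no

There are 3 geometric isomers: (CN/SCN trans, N3/py trans); (CN/py trans, N3/SCN trans); (CN/N3 trans, SCN/py trans).
Each arrangement has an internal mirror plane or centre of symmetry, so none is chiral.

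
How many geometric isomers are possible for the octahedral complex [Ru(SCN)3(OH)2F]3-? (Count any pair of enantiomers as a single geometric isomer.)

In an octahedral complex each vertex has one trans partner and four cis neighbours.
The distinct arrangements are (3 in all): SCN mer, OH cis; SCN mer, OH trans; SCN fac, OH cis.

3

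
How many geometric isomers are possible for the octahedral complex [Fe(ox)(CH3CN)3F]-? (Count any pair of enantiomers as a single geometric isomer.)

In an octahedral complex each vertex has one trans partner and four cis neighbours.
Each ox is bidentate and must span two cis positions.
The distinct arrangements are (2 in all): CH3CN mer; CH3CN fac.

2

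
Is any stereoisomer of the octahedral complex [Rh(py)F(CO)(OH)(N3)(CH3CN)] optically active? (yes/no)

yes

In an octahedral complex each vertex has one trans partner and four cis neighbours.
Exhaustive case analysis gives 15 geometric isomers.
Of these, 15 lack any improper symmetry element and so occur as enantiomeric pairs, giving 15 + 15 = 30 stereoisomers in total.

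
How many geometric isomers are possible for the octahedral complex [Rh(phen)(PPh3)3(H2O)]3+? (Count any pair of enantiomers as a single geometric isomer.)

Each phen is bidentate and must span two cis positions.
The distinct arrangements are (2 in all): PPh3 fac; PPh3 mer.

2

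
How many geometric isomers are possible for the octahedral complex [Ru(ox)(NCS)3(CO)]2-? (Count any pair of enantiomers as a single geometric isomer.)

2

An octahedron has six vertices in three trans pairs; every non-trans pair is cis.
Each ox is bidentate and must span two cis positions.
There are 2 geometric isomers: NCS fac; NCS mer.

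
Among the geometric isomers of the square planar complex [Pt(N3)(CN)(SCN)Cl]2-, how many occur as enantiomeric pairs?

A square has two trans pairs of vertices; adjacent vertices are cis.
Working through the distinct placements yields 3 geometric isomers: (CN/N3 trans, Cl/SCN trans); (CN/SCN trans, Cl/N3 trans); (CN/Cl trans, N3/SCN trans).
Each arrangement has an internal mirror plane or centre of symmetry, so none is chiral.

0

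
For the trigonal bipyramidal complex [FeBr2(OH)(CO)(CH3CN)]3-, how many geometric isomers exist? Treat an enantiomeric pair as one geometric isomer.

7

Exhaustive case analysis gives 7 geometric isomers.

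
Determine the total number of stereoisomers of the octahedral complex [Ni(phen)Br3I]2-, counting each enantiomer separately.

Each phen is bidentate and must span two cis positions.
The distinct arrangements are (2 in all): Br mer; Br fac.
Each arrangement has an internal mirror plane or centre of symmetry, so none is chiral.

2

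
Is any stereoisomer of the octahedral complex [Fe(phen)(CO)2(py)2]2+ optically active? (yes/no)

Each phen is bidentate and must span two cis positions.
Working through the distinct placements yields 3 geometric isomers: CO trans, py cis; CO cis, py trans; CO cis, py cis (chiral).
One of these lacks any improper symmetry element and so occurs as an enantiomeric pair, giving 3 + 1 = 4 stereoisomers in total.

yes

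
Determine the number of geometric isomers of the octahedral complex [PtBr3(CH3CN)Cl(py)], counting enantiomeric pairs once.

The six octahedral sites form three mutually perpendicular trans pairs.
The distinct arrangements are (4 in all): Br mer (3 arrangements); Br fac (chiral).

4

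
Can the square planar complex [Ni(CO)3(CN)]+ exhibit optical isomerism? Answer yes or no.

no

Only one geometric arrangement is possible.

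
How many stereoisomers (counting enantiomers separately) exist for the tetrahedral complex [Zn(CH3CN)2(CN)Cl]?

Only one geometric arrangement is possible.

1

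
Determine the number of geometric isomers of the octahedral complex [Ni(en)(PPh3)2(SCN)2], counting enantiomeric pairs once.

The six octahedral sites form three mutually perpendicular trans pairs.
Each en is bidentate and must span two cis positions.
The distinct arrangements are (3 in all): PPh3 trans, SCN cis; PPh3 cis, SCN cis (chiral); PPh3 cis, SCN trans.

3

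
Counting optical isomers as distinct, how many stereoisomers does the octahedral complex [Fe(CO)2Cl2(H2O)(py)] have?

The six octahedral sites form three mutually perpendicular trans pairs.
The distinct arrangements are (6 in all): CO trans, Cl trans; CO trans, Cl cis; CO cis, Cl cis (3 arrangements, 2 chiral); CO cis, Cl trans.
Of these, 2 lack any improper symmetry element and so occur as enantiomeric pairs, giving 6 + 2 = 8 stereoisomers in total.

8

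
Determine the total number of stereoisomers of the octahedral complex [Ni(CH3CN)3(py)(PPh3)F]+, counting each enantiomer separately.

5

In an octahedral complex each vertex has one trans partner and four cis neighbours.
There are 4 geometric isomers: CH3CN mer (3 arrangements); CH3CN fac (chiral).
One of these lacks any improper symmetry element and so occurs as an enantiomeric pair, giving 4 + 1 = 5 stereoisomers in total.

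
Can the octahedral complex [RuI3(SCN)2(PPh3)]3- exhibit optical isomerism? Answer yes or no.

no

In an octahedral complex each vertex has one trans partner and four cis neighbours.
There are 3 geometric isomers: I mer, SCN trans; I mer, SCN cis; I fac, SCN cis.
Each arrangement has an internal mirror plane or centre of symmetry, so none is chiral.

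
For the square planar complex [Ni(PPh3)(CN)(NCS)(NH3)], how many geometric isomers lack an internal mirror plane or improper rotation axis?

In a square planar complex each vertex has one trans partner and two cis neighbours.
The distinct arrangements are (3 in all): (CN/NH3 trans, NCS/PPh3 trans); (CN/PPh3 trans, NCS/NH3 trans); (CN/NCS trans, NH3/PPh3 trans).
Each arrangement has an internal mirror plane or centre of symmetry, so none is chiral.

0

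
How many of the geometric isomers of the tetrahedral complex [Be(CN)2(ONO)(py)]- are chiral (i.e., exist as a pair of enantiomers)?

0

In a tetrahedral complex all four positions are equivalent and every pair of ligands is adjacent — there is no cis/trans distinction.
Only one geometric arrangement is possible.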